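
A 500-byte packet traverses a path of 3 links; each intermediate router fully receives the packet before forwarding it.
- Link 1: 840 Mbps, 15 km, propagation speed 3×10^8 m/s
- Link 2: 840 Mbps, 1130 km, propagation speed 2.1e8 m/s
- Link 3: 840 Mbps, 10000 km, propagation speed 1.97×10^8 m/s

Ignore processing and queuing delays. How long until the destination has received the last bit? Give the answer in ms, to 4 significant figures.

L = 500 × 8 = 4000 bits.
Transmission delay per hop = L/R = 4000/840000000 = 0.0047619 ms; 3 hops → 0.0142857 ms.
Propagation delays (d/s per hop): 0.05, 5.38095, 50.7614 ms; sum = 56.1924 ms.
End-to-end = 56.21 ms.

56.21 ms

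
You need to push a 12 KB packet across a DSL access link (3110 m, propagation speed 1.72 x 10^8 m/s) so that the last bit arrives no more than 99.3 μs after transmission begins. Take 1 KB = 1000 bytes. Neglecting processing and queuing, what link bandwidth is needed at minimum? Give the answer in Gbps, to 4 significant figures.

1.182 Gbps

L = 96000 bits.
Propagation delay = 3110 / 172000000 = 18.0814 μs.
Transmission budget = 99.3 − 18.0814 = 81.2186 μs.
R ≥ L / t_tx = 96000 bits / 8.12186e-05 s = 1.182 Gbps.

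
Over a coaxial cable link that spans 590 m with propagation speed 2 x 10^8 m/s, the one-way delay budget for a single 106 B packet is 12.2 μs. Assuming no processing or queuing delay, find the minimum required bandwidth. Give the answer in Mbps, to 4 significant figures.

91.68 Mbps

L = 848 bits.
Propagation delay = 590 / 200000000 = 2.95 μs.
Transmission budget = 12.2 − 2.95 = 9.25 μs.
R ≥ L / t_tx = 848 bits / 9.25e-06 s = 91.68 Mbps.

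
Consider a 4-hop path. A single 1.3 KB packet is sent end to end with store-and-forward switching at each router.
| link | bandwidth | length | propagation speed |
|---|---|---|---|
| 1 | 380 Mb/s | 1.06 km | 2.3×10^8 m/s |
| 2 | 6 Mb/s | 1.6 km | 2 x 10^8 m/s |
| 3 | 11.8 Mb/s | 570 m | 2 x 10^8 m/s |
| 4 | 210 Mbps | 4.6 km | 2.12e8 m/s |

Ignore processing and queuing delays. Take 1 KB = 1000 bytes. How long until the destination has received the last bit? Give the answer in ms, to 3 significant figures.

L = 10400 bits.
Transmission delays (L/R per hop): 0.0273684, 1.73333, 0.881356, 0.0495238 ms; sum = 2.69158 ms.
Propagation delays (d/s per hop): 0.0046087, 0.008, 0.00285, 0.0216981 ms; sum = 0.0371568 ms.
End-to-end = 2.73 ms.

2.73 ms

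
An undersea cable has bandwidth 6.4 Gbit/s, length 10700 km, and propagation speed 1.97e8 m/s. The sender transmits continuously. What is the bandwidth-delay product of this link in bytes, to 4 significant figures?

43450000 bytes

Propagation delay = 10700000 / 197000000 = 0.0543147 s.
BDP = R × t_prop = 6400000000 × 0.0543147 = 347614000 bits.
In bytes: 347614000/8 = 43450000 bytes.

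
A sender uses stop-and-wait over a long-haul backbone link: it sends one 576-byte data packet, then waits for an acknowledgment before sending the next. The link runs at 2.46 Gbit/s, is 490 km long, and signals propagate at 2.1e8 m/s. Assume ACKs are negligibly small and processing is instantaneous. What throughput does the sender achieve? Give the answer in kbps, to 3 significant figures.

t_tx = L/R = 4608/2460000000 = 1.87317e-06 s.
t_prop = 490000/210000000 = 0.00233333 s; RTT = 0.00466667 s.
Cycle = t_tx + RTT = 0.00466854 s.
Throughput = L / cycle = 4608 / 0.00466854 = 987 kbps.

987 kbps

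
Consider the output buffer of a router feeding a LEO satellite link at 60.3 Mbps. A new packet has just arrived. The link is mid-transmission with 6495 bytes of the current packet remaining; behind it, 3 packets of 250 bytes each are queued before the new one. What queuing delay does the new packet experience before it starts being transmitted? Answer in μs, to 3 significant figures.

961 μs

Each queued packet: L/R = 2000/60300000 = 33.1675 μs.
3 queued → 99.5025 μs.
Plus remaining 51960 bits of current packet: 861.692 μs.
Queuing delay = 961 μs.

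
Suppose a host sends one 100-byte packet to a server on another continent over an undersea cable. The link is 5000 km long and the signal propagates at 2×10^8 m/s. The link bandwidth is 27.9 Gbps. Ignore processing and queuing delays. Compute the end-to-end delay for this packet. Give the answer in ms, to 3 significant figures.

L = 100 × 8 = 800 bits.
Transmission delay = L/R = 800 / 27900000000 = 2.86738e-05 ms.
Propagation delay = d/s = 5000000 m / 200000000 m/s = 25 ms.
Total = 25.0 ms.

25.0 ms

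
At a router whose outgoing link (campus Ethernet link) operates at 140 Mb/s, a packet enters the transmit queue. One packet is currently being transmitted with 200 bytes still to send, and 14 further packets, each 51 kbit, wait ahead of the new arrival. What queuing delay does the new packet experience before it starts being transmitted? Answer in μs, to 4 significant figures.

5111 μs

Each queued packet: L/R = 51000/140000000 = 364.286 μs.
14 queued → 5100 μs.
Plus remaining 1600 bits of current packet: 11.4286 μs.
Queuing delay = 5111 μs.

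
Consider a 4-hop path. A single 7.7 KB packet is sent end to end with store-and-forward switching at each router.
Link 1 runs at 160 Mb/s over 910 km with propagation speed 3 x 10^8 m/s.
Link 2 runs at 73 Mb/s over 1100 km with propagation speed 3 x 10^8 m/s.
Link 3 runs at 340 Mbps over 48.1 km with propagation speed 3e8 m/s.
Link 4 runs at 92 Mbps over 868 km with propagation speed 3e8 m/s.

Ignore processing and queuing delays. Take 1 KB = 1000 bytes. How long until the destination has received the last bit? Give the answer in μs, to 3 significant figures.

11800 μs

L = 61600 bits.
Transmission delays (L/R per hop): 385, 843.836, 181.176, 669.565 μs; sum = 2079.58 μs.
Propagation delays (d/s per hop): 3033.33, 3666.67, 160.333, 2893.33 μs; sum = 9753.67 μs.
End-to-end = 11800 μs.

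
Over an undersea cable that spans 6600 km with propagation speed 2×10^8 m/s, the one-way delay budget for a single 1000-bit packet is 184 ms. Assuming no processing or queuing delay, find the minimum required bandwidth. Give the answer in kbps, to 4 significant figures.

Propagation delay = 6600000 / 200000000 = 33 ms.
Transmission budget = 184 − 33 = 151 ms.
R ≥ L / t_tx = 1000 bits / 0.151 s = 6.623 kbps.

6.623 kbps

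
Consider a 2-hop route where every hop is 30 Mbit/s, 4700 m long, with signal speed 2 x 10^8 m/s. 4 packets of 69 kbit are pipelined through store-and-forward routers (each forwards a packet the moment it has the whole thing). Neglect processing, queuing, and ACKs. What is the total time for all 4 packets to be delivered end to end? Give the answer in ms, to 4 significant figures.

Per-hop transmission t_tx = L/R = 69000/30000000 = 2.3 ms.
Per-hop propagation t_prop = 4700/200000000 = 0.0235 ms.
Pipeline fill: first packet needs 2·t_tx to clear all hops; remaining 3 packets each add one t_tx.
Total = (2+4-1)·t_tx + 2·t_prop = 5·2.3 + 2·0.0235 = 11.55 ms.

11.55 ms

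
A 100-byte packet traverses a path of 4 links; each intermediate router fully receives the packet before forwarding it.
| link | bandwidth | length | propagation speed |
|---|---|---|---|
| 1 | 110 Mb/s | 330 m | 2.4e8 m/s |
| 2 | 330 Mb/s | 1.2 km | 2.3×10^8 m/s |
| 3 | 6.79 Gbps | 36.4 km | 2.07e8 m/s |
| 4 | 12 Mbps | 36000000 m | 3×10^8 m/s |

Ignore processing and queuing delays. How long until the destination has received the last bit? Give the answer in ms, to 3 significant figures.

L = 100 × 8 = 800 bits.
Transmission delays (L/R per hop): 0.00727273, 0.00242424, 0.00011782, 0.0666667 ms; sum = 0.0764815 ms.
Propagation delays (d/s per hop): 0.001375, 0.00521739, 0.175845, 120 ms; sum = 120.182 ms.
End-to-end = 120 ms.

120 ms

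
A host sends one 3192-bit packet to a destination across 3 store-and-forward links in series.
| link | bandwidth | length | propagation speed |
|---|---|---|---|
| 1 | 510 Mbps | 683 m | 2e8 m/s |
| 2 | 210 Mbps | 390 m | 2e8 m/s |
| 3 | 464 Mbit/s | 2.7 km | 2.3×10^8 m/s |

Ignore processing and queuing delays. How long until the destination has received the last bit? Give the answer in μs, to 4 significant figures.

45.44 μs

Transmission delays (L/R per hop): 6.25882, 15.2, 6.87931 μs; sum = 28.3381 μs.
Propagation delays (d/s per hop): 3.415, 1.95, 11.7391 μs; sum = 17.1041 μs.
End-to-end = 45.44 μs.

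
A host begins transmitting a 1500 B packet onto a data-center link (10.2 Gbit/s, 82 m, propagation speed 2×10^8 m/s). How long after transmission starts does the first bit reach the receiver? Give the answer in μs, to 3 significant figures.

First bit experiences only propagation delay: d/s = 82/200000000 = 0.410 μs.

0.410 μs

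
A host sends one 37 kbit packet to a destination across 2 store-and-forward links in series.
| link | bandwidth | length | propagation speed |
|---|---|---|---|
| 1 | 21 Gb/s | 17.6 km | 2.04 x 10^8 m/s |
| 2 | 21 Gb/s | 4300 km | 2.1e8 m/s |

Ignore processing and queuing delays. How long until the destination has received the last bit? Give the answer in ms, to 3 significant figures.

L = 37000 bits.
Transmission delay per hop = L/R = 37000/21000000000 = 0.0017619 ms; 2 hops → 0.00352381 ms.
Propagation delays (d/s per hop): 0.0862745, 20.4762 ms; sum = 20.5625 ms.
End-to-end = 20.6 ms.

20.6 ms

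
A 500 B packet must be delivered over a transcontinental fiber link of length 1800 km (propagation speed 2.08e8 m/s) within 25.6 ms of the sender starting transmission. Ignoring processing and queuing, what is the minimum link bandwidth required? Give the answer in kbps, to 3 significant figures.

236 kbps

L = 4000 bits.
Propagation delay = 1800000 / 208000000 = 8.65385 ms.
Transmission budget = 25.6 − 8.65385 = 16.9462 ms.
R ≥ L / t_tx = 4000 bits / 0.0169462 s = 236 kbps.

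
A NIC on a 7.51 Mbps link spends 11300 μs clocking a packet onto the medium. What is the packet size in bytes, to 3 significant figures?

L = R × t_tx = 7510000 b/s × 0.0113 s = 84863 bits.
In bytes: 84863 / 8 = 10600 bytes.

10600 bytes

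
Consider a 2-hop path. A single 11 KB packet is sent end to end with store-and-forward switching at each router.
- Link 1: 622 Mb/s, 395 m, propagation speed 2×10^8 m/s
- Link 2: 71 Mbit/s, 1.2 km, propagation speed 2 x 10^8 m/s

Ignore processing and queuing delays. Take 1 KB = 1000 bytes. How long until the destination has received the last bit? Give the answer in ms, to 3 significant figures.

1.39 ms

L = 88000 bits.
Transmission delays (L/R per hop): 0.141479, 1.23944 ms; sum = 1.38092 ms.
Propagation delays (d/s per hop): 0.001975, 0.006 ms; sum = 0.007975 ms.
End-to-end = 1.39 ms.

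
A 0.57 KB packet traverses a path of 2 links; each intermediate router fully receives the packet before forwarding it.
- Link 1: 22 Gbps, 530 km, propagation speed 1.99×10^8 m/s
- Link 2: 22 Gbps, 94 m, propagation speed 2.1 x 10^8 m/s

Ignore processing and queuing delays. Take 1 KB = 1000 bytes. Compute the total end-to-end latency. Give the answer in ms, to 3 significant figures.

2.66 ms

L = 4560 bits.
Transmission delay per hop = L/R = 4560/22000000000 = 0.000207273 ms; 2 hops → 0.000414545 ms.
Propagation delays (d/s per hop): 2.66332, 0.000447619 ms; sum = 2.66376 ms.
End-to-end = 2.66 ms.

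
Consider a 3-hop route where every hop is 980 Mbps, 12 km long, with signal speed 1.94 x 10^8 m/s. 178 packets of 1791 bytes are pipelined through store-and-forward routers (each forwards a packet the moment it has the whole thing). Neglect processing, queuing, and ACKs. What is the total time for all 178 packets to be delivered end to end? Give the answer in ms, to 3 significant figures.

Per-hop transmission t_tx = L/R = 14328/980000000 = 0.0146204 ms.
Per-hop propagation t_prop = 12000/194000000 = 0.0618557 ms.
Pipeline fill: first packet needs 3·t_tx to clear all hops; remaining 177 packets each add one t_tx.
Total = (3+178-1)·t_tx + 3·t_prop = 180·0.0146204 + 3·0.0618557 = 2.82 ms.

2.82 ms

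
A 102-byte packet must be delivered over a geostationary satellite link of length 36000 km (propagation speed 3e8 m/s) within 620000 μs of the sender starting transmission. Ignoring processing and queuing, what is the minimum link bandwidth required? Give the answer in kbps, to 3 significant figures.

1.63 kbps

L = 816 bits.
Propagation delay = 36000000 / 300000000 = 120000 μs.
Transmission budget = 620000 − 120000 = 500000 μs.
R ≥ L / t_tx = 816 bits / 0.5 s = 1.63 kbps.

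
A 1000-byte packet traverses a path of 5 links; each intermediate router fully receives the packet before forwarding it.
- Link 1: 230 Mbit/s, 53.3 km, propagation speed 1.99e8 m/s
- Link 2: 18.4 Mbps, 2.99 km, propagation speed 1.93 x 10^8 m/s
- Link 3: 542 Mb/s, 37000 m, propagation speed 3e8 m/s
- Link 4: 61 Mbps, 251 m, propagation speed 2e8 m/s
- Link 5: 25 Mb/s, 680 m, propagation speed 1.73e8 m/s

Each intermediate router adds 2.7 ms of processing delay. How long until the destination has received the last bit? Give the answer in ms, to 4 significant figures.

12.15 ms

L = 1000 × 8 = 8000 bits.
Transmission delays (L/R per hop): 0.0347826, 0.434783, 0.0147601, 0.131148, 0.32 ms; sum = 0.935473 ms.
Propagation delays (d/s per hop): 0.267839, 0.0154922, 0.123333, 0.001255, 0.00393064 ms; sum = 0.41185 ms.
Processing at 4 router(s): 4 × 2.7 ms = 10.8 ms.
End-to-end = 12.15 ms.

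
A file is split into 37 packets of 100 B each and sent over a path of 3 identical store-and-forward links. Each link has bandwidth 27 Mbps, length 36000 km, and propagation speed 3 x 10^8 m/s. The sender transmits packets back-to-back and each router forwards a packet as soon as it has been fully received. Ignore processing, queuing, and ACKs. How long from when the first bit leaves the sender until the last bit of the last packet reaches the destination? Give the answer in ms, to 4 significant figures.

361.2 ms

Per-hop transmission t_tx = L/R = 800/27000000 = 0.0296296 ms.
Per-hop propagation t_prop = 36000000/300000000 = 120 ms.
Pipeline fill: first packet needs 3·t_tx to clear all hops; remaining 36 packets each add one t_tx.
Total = (3+37-1)·t_tx + 3·t_prop = 39·0.0296296 + 3·120 = 361.2 ms.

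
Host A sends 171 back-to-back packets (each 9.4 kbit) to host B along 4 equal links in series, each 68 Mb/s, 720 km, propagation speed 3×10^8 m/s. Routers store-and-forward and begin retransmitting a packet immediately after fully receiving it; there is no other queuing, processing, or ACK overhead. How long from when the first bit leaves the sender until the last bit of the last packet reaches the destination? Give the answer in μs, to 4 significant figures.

Per-hop transmission t_tx = L/R = 9400/68000000 = 138.235 μs.
Per-hop propagation t_prop = 720000/300000000 = 2400 μs.
Pipeline fill: first packet needs 4·t_tx to clear all hops; remaining 170 packets each add one t_tx.
Total = (4+171-1)·t_tx + 4·t_prop = 174·138.235 + 4·2400 = 33650 μs.

33650 μs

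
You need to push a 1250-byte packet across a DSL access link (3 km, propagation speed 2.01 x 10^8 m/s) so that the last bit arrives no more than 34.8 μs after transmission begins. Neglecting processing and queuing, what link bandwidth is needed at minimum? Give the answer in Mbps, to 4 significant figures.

503.2 Mbps

L = 10000 bits.
Propagation delay = 3000 / 2.01e+08 = 14.9254 μs.
Transmission budget = 34.8 − 14.9254 = 19.8746 μs.
R ≥ L / t_tx = 10000 bits / 1.98746e-05 s = 503.2 Mbps.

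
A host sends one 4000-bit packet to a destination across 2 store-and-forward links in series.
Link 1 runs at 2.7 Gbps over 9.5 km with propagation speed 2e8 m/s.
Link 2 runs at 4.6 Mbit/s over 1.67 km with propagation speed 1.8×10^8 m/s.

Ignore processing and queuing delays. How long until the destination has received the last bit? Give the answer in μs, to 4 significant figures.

Transmission delays (L/R per hop): 1.48148, 869.565 μs; sum = 871.047 μs.
Propagation delays (d/s per hop): 47.5, 9.27778 μs; sum = 56.7778 μs.
End-to-end = 927.8 μs.

927.8 μs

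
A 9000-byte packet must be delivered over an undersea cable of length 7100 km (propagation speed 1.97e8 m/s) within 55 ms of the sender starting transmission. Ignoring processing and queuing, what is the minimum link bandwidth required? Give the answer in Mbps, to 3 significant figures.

L = 72000 bits.
Propagation delay = 7100000 / 197000000 = 36.0406 ms.
Transmission budget = 55 − 36.0406 = 18.9594 ms.
R ≥ L / t_tx = 72000 bits / 0.0189594 s = 3.80 Mbps.

3.80 Mbps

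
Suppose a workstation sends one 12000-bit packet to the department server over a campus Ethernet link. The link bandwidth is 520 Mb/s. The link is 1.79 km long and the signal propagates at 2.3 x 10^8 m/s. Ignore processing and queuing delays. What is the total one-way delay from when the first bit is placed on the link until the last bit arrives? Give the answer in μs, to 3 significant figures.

30.9 μs

Transmission delay = L/R = 12000 / 520000000 = 23.0769 μs.
Propagation delay = d/s = 1790 m / 2.3e+08 m/s = 7.78261 μs.
Total = 30.9 μs.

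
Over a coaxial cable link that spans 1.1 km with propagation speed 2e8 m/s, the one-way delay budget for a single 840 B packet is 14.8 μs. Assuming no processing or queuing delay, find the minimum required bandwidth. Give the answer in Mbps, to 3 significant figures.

723 Mbps

L = 6720 bits.
Propagation delay = 1100 / 200000000 = 5.5 μs.
Transmission budget = 14.8 − 5.5 = 9.3 μs.
R ≥ L / t_tx = 6720 bits / 9.3e-06 s = 723 Mbps.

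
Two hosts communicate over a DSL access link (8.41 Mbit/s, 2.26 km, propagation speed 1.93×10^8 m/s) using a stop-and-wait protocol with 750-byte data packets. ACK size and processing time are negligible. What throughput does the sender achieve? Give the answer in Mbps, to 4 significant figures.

8.143 Mbps

t_tx = L/R = 6000/8410000 = 0.000713436 s.
t_prop = 2260/193000000 = 1.17098e-05 s; RTT = 2.34197e-05 s.
Cycle = t_tx + RTT = 0.000736856 s.
Throughput = L / cycle = 6000 / 0.000736856 = 8.143 Mbps.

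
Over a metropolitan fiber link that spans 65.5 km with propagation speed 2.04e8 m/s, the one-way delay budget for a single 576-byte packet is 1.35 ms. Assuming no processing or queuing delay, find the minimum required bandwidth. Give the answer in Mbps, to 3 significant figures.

L = 4608 bits.
Propagation delay = 65500 / 204000000 = 0.321078 ms.
Transmission budget = 1.35 − 0.321078 = 1.02892 ms.
R ≥ L / t_tx = 4608 bits / 0.00102892 s = 4.48 Mbps.

4.48 Mbps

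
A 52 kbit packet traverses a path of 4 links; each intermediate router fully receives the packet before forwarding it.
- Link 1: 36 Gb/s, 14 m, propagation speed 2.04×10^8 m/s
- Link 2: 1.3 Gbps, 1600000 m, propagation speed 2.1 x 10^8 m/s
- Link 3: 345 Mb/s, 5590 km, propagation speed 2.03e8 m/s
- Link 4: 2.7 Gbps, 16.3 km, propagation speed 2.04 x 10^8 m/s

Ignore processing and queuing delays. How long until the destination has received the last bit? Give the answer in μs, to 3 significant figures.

35400 μs

L = 52000 bits.
Transmission delays (L/R per hop): 1.44444, 40, 150.725, 19.2593 μs; sum = 211.428 μs.
Propagation delays (d/s per hop): 0.0686275, 7619.05, 27536.9, 79.902 μs; sum = 35236 μs.
End-to-end = 35400 μs.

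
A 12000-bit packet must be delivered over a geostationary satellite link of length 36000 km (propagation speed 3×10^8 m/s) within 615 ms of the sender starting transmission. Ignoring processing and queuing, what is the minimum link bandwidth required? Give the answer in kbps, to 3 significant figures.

Propagation delay = 36000000 / 300000000 = 120 ms.
Transmission budget = 615 − 120 = 495 ms.
R ≥ L / t_tx = 12000 bits / 0.495 s = 24.2 kbps.

24.2 kbps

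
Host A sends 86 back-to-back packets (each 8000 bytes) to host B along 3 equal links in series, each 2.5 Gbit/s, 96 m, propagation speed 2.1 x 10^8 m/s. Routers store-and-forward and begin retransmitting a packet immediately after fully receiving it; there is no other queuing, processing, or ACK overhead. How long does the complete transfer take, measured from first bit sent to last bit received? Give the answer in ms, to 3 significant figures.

2.25 ms

Per-hop transmission t_tx = L/R = 64000/2500000000 = 0.0256 ms.
Per-hop propagation t_prop = 96/210000000 = 0.000457143 ms.
Pipeline fill: first packet needs 3·t_tx to clear all hops; remaining 85 packets each add one t_tx.
Total = (3+86-1)·t_tx + 3·t_prop = 88·0.0256 + 3·0.000457143 = 2.25 ms.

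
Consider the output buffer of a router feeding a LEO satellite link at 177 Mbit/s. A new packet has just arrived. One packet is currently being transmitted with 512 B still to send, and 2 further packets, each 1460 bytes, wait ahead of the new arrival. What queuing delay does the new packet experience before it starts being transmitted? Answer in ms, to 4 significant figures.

Each queued packet: L/R = 11680/177000000 = 0.0659887 ms.
2 queued → 0.131977 ms.
Plus remaining 4096 bits of current packet: 0.0231412 ms.
Queuing delay = 0.1551 ms.

0.1551 ms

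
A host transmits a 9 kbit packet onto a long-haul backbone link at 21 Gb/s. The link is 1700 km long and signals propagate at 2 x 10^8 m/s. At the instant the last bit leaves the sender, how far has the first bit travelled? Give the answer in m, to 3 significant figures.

t_tx = L/R = 9000/21000000000 = 4.28571e-07 s.
Distance = s × t_tx = 200000000 × 4.28571e-07 = 85.7 m.

85.7 m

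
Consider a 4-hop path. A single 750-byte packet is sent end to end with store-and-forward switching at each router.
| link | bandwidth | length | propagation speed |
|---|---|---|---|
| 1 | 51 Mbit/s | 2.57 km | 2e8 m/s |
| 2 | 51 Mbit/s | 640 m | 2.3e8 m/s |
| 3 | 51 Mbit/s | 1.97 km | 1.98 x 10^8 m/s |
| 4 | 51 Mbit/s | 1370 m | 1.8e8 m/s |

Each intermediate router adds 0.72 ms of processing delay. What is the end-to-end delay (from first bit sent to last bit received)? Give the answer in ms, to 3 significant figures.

2.66 ms

L = 750 × 8 = 6000 bits.
Transmission delay per hop = L/R = 6000/51000000 = 0.117647 ms; 4 hops → 0.470588 ms.
Propagation delays (d/s per hop): 0.01285, 0.00278261, 0.00994949, 0.00761111 ms; sum = 0.0331932 ms.
Processing at 3 router(s): 3 × 0.72 ms = 2.16 ms.
End-to-end = 2.66 ms.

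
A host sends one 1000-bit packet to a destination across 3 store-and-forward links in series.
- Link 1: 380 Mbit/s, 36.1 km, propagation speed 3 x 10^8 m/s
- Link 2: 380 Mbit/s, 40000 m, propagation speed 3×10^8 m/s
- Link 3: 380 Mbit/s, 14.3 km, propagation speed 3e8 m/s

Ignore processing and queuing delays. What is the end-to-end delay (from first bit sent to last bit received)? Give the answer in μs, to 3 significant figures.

Transmission delay per hop = L/R = 1000/380000000 = 2.63158 μs; 3 hops → 7.89474 μs.
Propagation delays (d/s per hop): 120.333, 133.333, 47.6667 μs; sum = 301.333 μs.
End-to-end = 309 μs.

309 μs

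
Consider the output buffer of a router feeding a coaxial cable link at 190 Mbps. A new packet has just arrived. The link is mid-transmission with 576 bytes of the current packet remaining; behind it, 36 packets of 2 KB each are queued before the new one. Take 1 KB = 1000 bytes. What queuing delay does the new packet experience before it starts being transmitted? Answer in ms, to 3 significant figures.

3.06 ms

Each queued packet: L/R = 16000/190000000 = 0.0842105 ms.
36 queued → 3.03158 ms.
Plus remaining 4608 bits of current packet: 0.0242526 ms.
Queuing delay = 3.06 ms.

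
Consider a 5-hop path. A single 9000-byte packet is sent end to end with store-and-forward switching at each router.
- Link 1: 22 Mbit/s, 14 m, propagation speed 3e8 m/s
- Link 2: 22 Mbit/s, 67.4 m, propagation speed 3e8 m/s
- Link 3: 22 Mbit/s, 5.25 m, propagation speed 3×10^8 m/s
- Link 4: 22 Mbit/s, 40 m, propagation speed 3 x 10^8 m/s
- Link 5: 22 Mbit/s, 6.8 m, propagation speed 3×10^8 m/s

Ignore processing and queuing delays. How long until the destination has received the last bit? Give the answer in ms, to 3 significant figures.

L = 9000 × 8 = 72000 bits.
Transmission delay per hop = L/R = 72000/22000000 = 3.27273 ms; 5 hops → 16.3636 ms.
Propagation delays (d/s per hop): 4.66667e-05, 0.000224667, 1.75e-05, 0.000133333, 2.26667e-05 ms; sum = 0.000444833 ms.
End-to-end = 16.4 ms.

16.4 ms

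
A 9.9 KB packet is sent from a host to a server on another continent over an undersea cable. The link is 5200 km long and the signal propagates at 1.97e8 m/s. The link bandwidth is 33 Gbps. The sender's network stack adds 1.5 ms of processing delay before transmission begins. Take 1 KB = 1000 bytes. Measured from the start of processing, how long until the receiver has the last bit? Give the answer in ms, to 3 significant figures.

27.9 ms

L = 79200 bits.
Transmission delay = L/R = 79200 / 33000000000 = 0.0024 ms.
Propagation delay = d/s = 5200000 m / 197000000 m/s = 26.3959 ms.
Plus processing delay 1.5 ms = 1.5 ms.
Total = 27.9 ms.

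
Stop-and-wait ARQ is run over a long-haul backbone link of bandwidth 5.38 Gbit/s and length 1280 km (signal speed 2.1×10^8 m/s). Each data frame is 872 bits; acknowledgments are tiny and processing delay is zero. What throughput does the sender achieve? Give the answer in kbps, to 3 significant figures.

71.5 kbps

t_tx = L/R = 872/5380000000 = 1.62082e-07 s.
t_prop = 1280000/210000000 = 0.00609524 s; RTT = 0.0121905 s.
Cycle = t_tx + RTT = 0.0121906 s.
Throughput = L / cycle = 872 / 0.0121906 = 71.5 kbps.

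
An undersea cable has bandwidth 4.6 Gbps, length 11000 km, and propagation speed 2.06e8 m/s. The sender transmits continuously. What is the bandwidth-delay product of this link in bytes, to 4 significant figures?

30700000 bytes

Propagation delay = 11000000 / 206000000 = 0.0533981 s.
BDP = R × t_prop = 4600000000 × 0.0533981 = 245631000 bits.
In bytes: 245631000/8 = 30700000 bytes.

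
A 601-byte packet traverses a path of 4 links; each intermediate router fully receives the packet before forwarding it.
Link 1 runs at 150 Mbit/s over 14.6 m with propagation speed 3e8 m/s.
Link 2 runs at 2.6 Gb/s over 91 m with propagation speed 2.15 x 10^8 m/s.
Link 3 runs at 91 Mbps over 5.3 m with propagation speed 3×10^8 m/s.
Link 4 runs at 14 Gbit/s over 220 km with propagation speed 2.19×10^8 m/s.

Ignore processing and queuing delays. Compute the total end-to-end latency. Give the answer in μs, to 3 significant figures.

1090 μs

L = 601 × 8 = 4808 bits.
Transmission delays (L/R per hop): 32.0533, 1.84923, 52.8352, 0.343429 μs; sum = 87.0812 μs.
Propagation delays (d/s per hop): 0.0486667, 0.423256, 0.0176667, 1004.57 μs; sum = 1005.06 μs.
End-to-end = 1090 μs.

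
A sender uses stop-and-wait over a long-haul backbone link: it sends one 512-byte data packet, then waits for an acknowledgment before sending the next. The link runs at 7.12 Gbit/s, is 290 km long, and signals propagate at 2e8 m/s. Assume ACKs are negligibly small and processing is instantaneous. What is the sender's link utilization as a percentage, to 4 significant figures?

t_tx = L/R = 4096/7120000000 = 5.75281e-07 s.
t_prop = 290000/200000000 = 0.00145 s; RTT = 0.0029 s.
Cycle = t_tx + RTT = 0.00290058 s.
Utilization = t_tx / cycle = 5.75281e-07/0.00290058 = 0.01983 %.

0.01983 %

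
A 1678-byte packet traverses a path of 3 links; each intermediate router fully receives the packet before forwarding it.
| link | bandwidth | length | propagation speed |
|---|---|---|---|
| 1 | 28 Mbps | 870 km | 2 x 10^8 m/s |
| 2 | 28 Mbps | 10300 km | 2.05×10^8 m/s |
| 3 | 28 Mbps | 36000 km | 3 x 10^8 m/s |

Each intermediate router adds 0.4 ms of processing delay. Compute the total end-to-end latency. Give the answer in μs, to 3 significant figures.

177000 μs

L = 1678 × 8 = 13424 bits.
Transmission delay per hop = L/R = 13424/28000000 = 479.429 μs; 3 hops → 1438.29 μs.
Propagation delays (d/s per hop): 4350, 50243.9, 120000 μs; sum = 174594 μs.
Processing at 2 router(s): 2 × 0.4 ms = 800 μs.
End-to-end = 177000 μs.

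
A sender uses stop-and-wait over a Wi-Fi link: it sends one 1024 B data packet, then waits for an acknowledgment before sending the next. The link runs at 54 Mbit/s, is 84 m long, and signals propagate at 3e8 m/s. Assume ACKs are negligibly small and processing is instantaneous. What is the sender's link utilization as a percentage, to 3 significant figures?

99.6 %

t_tx = L/R = 8192/54000000 = 0.000151704 s.
t_prop = 84/300000000 = 2.8e-07 s; RTT = 5.6e-07 s.
Cycle = t_tx + RTT = 0.000152264 s.
Utilization = t_tx / cycle = 0.000151704/0.000152264 = 99.6 %.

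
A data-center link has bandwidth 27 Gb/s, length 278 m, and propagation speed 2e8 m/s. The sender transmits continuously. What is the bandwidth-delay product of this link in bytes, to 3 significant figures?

4690 bytes

Propagation delay = 278 / 200000000 = 1.39e-06 s.
BDP = R × t_prop = 27000000000 × 1.39e-06 = 37530 bits.
In bytes: 37530/8 = 4690 bytes.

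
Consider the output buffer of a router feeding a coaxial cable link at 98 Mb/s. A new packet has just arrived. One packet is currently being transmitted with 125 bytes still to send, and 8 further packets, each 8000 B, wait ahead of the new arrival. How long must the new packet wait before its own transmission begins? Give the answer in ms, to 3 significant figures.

Each queued packet: L/R = 64000/98000000 = 0.653061 ms.
8 queued → 5.22449 ms.
Plus remaining 1000 bits of current packet: 0.0102041 ms.
Queuing delay = 5.23 ms.

5.23 ms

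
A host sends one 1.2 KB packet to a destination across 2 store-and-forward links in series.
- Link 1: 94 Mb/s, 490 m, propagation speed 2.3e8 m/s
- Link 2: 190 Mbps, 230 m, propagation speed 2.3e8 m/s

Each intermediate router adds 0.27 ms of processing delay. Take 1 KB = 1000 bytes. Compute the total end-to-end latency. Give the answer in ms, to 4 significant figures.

0.4258 ms

L = 9600 bits.
Transmission delays (L/R per hop): 0.102128, 0.0505263 ms; sum = 0.152654 ms.
Propagation delays (d/s per hop): 0.00213043, 0.001 ms; sum = 0.00313043 ms.
Processing at 1 router(s): 1 × 0.27 ms = 0.27 ms.
End-to-end = 0.4258 ms.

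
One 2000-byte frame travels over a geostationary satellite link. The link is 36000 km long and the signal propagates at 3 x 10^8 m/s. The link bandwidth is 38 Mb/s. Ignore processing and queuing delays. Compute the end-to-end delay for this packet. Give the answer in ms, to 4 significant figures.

L = 2000 × 8 = 16000 bits.
Transmission delay = L/R = 16000 / 38000000 = 0.421053 ms.
Propagation delay = d/s = 36000000 m / 300000000 m/s = 120 ms.
Total = 120.4 ms.

120.4 ms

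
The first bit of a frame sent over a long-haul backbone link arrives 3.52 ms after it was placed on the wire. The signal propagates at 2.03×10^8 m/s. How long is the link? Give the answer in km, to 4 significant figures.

d = s × t_prop = 2.03e+08 × 0.00352 = 714.6 km.

714.6 km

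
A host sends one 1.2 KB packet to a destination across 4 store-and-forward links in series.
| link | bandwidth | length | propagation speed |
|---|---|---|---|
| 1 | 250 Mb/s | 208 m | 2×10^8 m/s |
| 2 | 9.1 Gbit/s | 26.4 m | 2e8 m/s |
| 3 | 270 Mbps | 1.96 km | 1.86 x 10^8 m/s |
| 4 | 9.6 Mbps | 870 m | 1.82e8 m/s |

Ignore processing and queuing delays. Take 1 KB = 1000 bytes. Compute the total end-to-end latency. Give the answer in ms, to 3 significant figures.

1.09 ms

L = 9600 bits.
Transmission delays (L/R per hop): 0.0384, 0.00105495, 0.0355556, 1 ms; sum = 1.07501 ms.
Propagation delays (d/s per hop): 0.00104, 0.000132, 0.0105376, 0.00478022 ms; sum = 0.0164899 ms.
End-to-end = 1.09 ms.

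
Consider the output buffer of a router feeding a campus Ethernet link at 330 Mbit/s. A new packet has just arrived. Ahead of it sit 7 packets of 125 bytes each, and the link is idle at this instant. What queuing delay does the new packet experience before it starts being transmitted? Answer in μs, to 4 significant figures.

21.21 μs

Each queued packet: L/R = 1000/330000000 = 3.0303 μs.
7 queued → 21.2121 μs.
Queuing delay = 21.21 μs.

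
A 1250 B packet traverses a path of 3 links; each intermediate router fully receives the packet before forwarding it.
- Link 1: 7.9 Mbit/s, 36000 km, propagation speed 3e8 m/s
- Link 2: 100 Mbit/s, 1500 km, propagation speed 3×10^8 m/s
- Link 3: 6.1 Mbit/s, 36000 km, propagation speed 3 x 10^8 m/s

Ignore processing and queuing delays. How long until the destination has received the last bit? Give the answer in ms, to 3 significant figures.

L = 1250 × 8 = 10000 bits.
Transmission delays (L/R per hop): 1.26582, 0.1, 1.63934 ms; sum = 3.00517 ms.
Propagation delays (d/s per hop): 120, 5, 120 ms; sum = 245 ms.
End-to-end = 248 ms.

248 ms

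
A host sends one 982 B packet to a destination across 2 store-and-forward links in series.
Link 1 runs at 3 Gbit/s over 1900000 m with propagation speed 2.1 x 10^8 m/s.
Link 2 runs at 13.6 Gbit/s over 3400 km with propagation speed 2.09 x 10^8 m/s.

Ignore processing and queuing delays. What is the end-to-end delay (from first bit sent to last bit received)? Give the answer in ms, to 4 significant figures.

25.32 ms

L = 982 × 8 = 7856 bits.
Transmission delays (L/R per hop): 0.00261867, 0.000577647 ms; sum = 0.00319631 ms.
Propagation delays (d/s per hop): 9.04762, 16.2679 ms; sum = 25.3156 ms.
End-to-end = 25.32 ms.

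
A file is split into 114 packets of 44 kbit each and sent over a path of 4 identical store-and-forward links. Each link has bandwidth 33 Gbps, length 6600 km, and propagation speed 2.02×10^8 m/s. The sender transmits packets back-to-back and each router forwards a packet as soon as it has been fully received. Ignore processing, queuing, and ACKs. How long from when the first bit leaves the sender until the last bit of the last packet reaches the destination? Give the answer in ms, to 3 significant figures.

131 ms

Per-hop transmission t_tx = L/R = 44000/33000000000 = 0.00133333 ms.
Per-hop propagation t_prop = 6600000/202000000 = 32.6733 ms.
Pipeline fill: first packet needs 4·t_tx to clear all hops; remaining 113 packets each add one t_tx.
Total = (4+114-1)·t_tx + 4·t_prop = 117·0.00133333 + 4·32.6733 = 131 ms.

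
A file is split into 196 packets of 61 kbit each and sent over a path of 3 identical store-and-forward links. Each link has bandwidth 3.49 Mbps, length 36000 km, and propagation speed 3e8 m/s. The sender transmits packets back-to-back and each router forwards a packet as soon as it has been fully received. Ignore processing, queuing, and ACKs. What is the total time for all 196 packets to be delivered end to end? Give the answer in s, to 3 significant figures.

3.82 s

Per-hop transmission t_tx = L/R = 61000/3490000 = 0.0174785 s.
Per-hop propagation t_prop = 36000000/300000000 = 0.12 s.
Pipeline fill: first packet needs 3·t_tx to clear all hops; remaining 195 packets each add one t_tx.
Total = (3+196-1)·t_tx + 3·t_prop = 198·0.0174785 + 3·0.12 = 3.82 s.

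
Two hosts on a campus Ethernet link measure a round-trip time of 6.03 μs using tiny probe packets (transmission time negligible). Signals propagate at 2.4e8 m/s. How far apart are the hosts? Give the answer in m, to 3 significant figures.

One-way propagation = RTT/2 = 3.015 μs.
d = s × t = 240000000 × 3.015e-06 = 724 m.

724 m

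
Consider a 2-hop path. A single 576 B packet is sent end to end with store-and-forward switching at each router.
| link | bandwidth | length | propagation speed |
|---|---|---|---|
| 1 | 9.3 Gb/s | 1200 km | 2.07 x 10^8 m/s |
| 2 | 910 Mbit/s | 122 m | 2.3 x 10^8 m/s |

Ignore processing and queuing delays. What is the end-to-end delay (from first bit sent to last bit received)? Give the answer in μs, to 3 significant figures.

L = 576 × 8 = 4608 bits.
Transmission delays (L/R per hop): 0.495484, 5.06374 μs; sum = 5.55922 μs.
Propagation delays (d/s per hop): 5797.1, 0.530435 μs; sum = 5797.63 μs.
End-to-end = 5800 μs.

5800 μs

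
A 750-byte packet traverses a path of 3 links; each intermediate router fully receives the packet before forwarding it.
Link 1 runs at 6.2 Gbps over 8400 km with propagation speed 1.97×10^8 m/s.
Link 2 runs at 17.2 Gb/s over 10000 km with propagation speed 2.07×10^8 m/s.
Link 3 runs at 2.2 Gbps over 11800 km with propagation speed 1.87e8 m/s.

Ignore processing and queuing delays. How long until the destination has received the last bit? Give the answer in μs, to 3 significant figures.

154000 μs

L = 750 × 8 = 6000 bits.
Transmission delays (L/R per hop): 0.967742, 0.348837, 2.72727 μs; sum = 4.04385 μs.
Propagation delays (d/s per hop): 42639.6, 48309.2, 63101.6 μs; sum = 154050 μs.
End-to-end = 154000 μs.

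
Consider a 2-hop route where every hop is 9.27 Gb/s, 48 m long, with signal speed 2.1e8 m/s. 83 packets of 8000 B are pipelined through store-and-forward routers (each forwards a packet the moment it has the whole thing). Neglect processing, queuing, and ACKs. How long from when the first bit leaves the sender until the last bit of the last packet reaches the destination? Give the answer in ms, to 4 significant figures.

Per-hop transmission t_tx = L/R = 64000/9270000000 = 0.00690399 ms.
Per-hop propagation t_prop = 48/210000000 = 0.000228571 ms.
Pipeline fill: first packet needs 2·t_tx to clear all hops; remaining 82 packets each add one t_tx.
Total = (2+83-1)·t_tx + 2·t_prop = 84·0.00690399 + 2·0.000228571 = 0.5804 ms.

0.5804 ms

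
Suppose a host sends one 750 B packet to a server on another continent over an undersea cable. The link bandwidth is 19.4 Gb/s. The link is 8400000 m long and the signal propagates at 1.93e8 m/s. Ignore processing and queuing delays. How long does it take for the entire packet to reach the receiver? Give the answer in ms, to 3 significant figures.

43.5 ms

L = 750 × 8 = 6000 bits.
Transmission delay = L/R = 6000 / 19400000000 = 0.000309278 ms.
Propagation delay = d/s = 8400000 m / 193000000 m/s = 43.5233 ms.
Total = 43.5 ms.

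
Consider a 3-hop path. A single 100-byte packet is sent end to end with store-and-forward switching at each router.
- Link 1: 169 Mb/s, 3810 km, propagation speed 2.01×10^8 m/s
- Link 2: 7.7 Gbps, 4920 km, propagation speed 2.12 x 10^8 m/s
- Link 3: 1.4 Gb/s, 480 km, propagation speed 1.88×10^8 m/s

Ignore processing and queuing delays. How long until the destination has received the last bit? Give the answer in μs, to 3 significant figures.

44700 μs

L = 100 × 8 = 800 bits.
Transmission delays (L/R per hop): 4.73373, 0.103896, 0.571429 μs; sum = 5.40905 μs.
Propagation delays (d/s per hop): 18955.2, 23207.5, 2553.19 μs; sum = 44716 μs.
End-to-end = 44700 μs.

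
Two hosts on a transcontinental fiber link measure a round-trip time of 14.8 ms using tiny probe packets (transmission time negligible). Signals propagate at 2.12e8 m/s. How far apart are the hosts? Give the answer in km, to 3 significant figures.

1570 km

One-way propagation = RTT/2 = 7.4 ms.
d = s × t = 212000000 × 0.0074 = 1570 km.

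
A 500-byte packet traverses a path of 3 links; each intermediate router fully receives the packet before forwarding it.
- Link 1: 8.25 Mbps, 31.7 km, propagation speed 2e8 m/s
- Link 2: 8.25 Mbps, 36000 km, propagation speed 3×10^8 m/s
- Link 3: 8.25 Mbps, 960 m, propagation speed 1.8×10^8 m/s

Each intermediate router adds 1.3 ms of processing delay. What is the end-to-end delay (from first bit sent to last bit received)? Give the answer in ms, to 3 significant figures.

L = 500 × 8 = 4000 bits.
Transmission delay per hop = L/R = 4000/8250000 = 0.484848 ms; 3 hops → 1.45455 ms.
Propagation delays (d/s per hop): 0.1585, 120, 0.00533333 ms; sum = 120.164 ms.
Processing at 2 router(s): 2 × 1.3 ms = 2.6 ms.
End-to-end = 124 ms.

124 ms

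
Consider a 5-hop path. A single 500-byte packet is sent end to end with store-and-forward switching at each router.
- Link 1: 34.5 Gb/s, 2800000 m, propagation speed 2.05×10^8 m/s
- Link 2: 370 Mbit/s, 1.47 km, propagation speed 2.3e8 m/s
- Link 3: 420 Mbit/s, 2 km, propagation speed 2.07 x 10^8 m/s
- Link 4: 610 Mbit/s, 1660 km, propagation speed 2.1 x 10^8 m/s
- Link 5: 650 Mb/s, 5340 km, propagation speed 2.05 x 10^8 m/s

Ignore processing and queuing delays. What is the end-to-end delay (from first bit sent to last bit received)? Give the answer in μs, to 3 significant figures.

47700 μs

L = 500 × 8 = 4000 bits.
Transmission delays (L/R per hop): 0.115942, 10.8108, 9.52381, 6.55738, 6.15385 μs; sum = 33.1618 μs.
Propagation delays (d/s per hop): 13658.5, 6.3913, 9.66184, 7904.76, 26048.8 μs; sum = 47628.1 μs.
End-to-end = 47700 μs.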